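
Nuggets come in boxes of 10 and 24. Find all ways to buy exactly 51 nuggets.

We need non-negative integers (x, y) with 10x + 24y = 51.
For each x in 0..5, check if 51 - 10x is a non-negative multiple of 24.
No x yields an integer y ≥ 0.

No solution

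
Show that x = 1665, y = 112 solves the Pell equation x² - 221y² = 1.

Compute x² = 1665² = 2772225
Compute 221y² = 221·112² = 221·12544 = 2772224
x² - 221y² = 2772225 - 2772224 = 1
Since this equals 1, (1665, 112) is a solution.

Yes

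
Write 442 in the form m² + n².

We need to find integers m, n > 0 such that m² + n² = 442.
Trying m = 1: n² = 442 - 1² = 442 - 1 = 441
n = 21
Check: 1² + 21² = 1 + 441 = 442 ✓

442 = 1² + 21²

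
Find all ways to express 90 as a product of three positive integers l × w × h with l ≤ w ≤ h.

Iterate l from 1 to ⌊90^(1/3)⌋. For each l dividing 90, iterate w ≥ l with w dividing 90/l, and set h = 90/(l·w).
Triples found (10): (1×1×90), (1×2×45), (1×3×30), (1×5×18), (1×6×15), (1×9×10), (2×3×15), (2×5×9), (3×3×10), (3×5×6)

(1×1×90), (1×2×45), (1×3×30), (1×5×18), (1×6×15), (1×9×10), (2×3×15), (2×5×9), (3×3×10), (3×5×6)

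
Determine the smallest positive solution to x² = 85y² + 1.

We seek the smallest positive integers (x, y) with x² - 85y² = 1, i.e., x² = 85y² + 1.
Try successive y values:
y = 1: x² = 85·1² + 1 = 86, not a perfect square
y = 2: x² = 85·2² + 1 = 341, not a perfect square
y = 3: x² = 85·3² + 1 = 766, not a perfect square
... continuing the search (or via continued fractions) ...
y = 30996: x² = 85·30996² + 1 = 81663921361, x = 285769 ✓

Verify: 285769² - 85·30996² = 81663921361 - 81663921360 = 1 ✓

x = 285769, y = 30996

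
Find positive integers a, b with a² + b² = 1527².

We need a² + b² = 1527² = 2331729.
Trying: 1377² + 660² = 1896129 + 435600 = 2331729 ✓

(1377, 660, 1527)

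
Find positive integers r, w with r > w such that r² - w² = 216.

Factor: r² - w² = (r+w)(r-w) = 216.
We need two factors of 216 with the same parity.
Use r+w = 108 and r-w = 2 (product 108·2 = 216).
Adding: 2r = 110, so r = 55.
Subtracting: 2w = 106, so w = 53.
Check: 55² - 53² = 3025 - 2809 = 216 ✓

r = 55, w = 53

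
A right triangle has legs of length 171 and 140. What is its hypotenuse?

c² = a² + b² = 171² + 140² = 29241 + 19600 = 48841
c = 221

221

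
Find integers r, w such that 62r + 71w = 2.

Step 1: Check solvability.
gcd(62, 71) = 1
Since 1 divides 2, solutions exist.

Step 2: Apply extended Euclidean algorithm to find gcd.
We find integers such that 62*x0 + 71*y0 = 1

Step 3: Scale the particular solution.
Multiply by 2/1 = 2:
r = -16, w = 14

Step 4: Verify.
62*(-16) + 71*(14) = 2 = 2 ✓

r = -16, w = 14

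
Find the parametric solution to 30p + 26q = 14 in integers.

Step 1: Compute gcd(30, 26) = 2.
Since 2 divides 14, solutions exist.

Step 2: Find a particular solution using extended Euclidean algorithm.
We get p₀ = -42, q₀ = 49.
Check: 30*-42 + 26*49 = 14 = 14 ✓

Step 3: Write the general solution.
p = -42 + (26/2)t = -42 + 13t
q = 49 - (30/2)t = 49 - 15t
for any integer t.

p = -42 + 13t, q = 49 - 15t for integer t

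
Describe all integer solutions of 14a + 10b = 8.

Step 1: Compute gcd(14, 10) = 2.
Since 2 divides 8, solutions exist.

Step 2: Find a particular solution using extended Euclidean algorithm.
We get a₀ = -8, b₀ = 12.
Check: 14*-8 + 10*12 = 8 = 8 ✓

Step 3: Write the general solution.
a = -8 + (10/2)t = -8 + 5t
b = 12 - (14/2)t = 12 - 7t
for any integer t.

a = -8 + 5t, b = 12 - 7t for integer t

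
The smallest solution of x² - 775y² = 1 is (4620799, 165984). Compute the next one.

Solutions to x² - Dy² = 1 are generated by powers of (x₀ + y₀√D).
The next solution satisfies x₁ + y₁√775 = (x₀ + y₀√775)², giving:
x₁ = x₀² + 775y₀² = 4620799² + 775·165984² = 21351783398401 + 21351783398400 = 42703566796801
y₁ = 2x₀y₀ = 2·4620799·165984 = 1533957402432

Verify: 42703566796801² - 775·1533957402432² = 1823594617168844819623833601 - 1823594617168844819623833600 = 1 ✓

x = 42703566796801, y = 1533957402432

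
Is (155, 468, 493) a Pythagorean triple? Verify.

Compute a² + b² = 155² + 468² = 24025 + 219024 = 243049
Compute c² = 493² = 243049
Since 243049 = 243049, confirmed.

Yes, it is a Pythagorean triple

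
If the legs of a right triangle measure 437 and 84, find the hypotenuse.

c² = a² + b² = 437² + 84² = 190969 + 7056 = 198025
c = 445

445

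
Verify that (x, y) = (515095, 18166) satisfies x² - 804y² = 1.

Compute x² = 515095² = 265322859025
Compute 804y² = 804·18166² = 804·330003556 = 265322859024
x² - 804y² = 265322859025 - 265322859024 = 1
Since this equals 1, (515095, 18166) is a solution.

Yes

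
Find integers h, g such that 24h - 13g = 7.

Step 1: Check solvability.
gcd(24, 13) = 1
Since 1 divides 7, solutions exist.

Step 2: Apply extended Euclidean algorithm to find gcd.
We find integers such that 24*x0 + 13*y0 = 1

Step 3: Scale the particular solution.
Multiply by 7/1 = 7:
h = 42, g = 77

Step 4: Verify.
24*(42) - 13*(77) = 7 = 7 ✓

h = 42, g = 77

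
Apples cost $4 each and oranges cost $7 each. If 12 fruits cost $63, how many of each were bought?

Let a = apples, o = oranges.
a + o = 12
4a + 7o = 63
Substitute o = 12 - a:
4a + 7(12 - a) = 63
(4 - 7)a = 63 - 84
-3a = -21
a = 7, o = 12 - 7 = 5

Apples: 7, Oranges: 5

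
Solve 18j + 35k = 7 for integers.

Step 1: Check solvability.
gcd(18, 35) = 1
Since 1 divides 7, solutions exist.

Step 2: Apply extended Euclidean algorithm to find gcd.
We find integers such that 18*x0 + 35*y0 = 1

Step 3: Scale the particular solution.
Multiply by 7/1 = 7:
j = 14, k = -7

Step 4: Verify.
18*(14) + 35*(-7) = 7 = 7 ✓

j = 14, k = -7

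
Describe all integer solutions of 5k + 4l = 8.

Step 1: Compute gcd(5, 4) = 1.
Since 1 divides 8, solutions exist.

Step 2: Find a particular solution using extended Euclidean algorithm.
We get k₀ = 8, l₀ = -8.
Check: 5*8 + 4*-8 = 8 = 8 ✓

Step 3: Write the general solution.
k = 8 + (4/1)t = 8 + 4t
l = -8 - (5/1)t = -8 - 5t
for any integer t.

k = 8 + 4t, l = -8 - 5t for integer t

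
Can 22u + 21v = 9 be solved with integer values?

Step 1: Compute gcd(22, 21).
gcd(22, 21) = 1

Step 2: Check divisibility.
Does 1 divide 9? 9 = 1 x 9, so yes.

By the theorem on linear Diophantine equations, 22u + 21v = 9 has integer solutions if and only if gcd(22, 21) divides 9. Since 1 | 9, solutions exist.

Yes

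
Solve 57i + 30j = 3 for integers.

Step 1: Check solvability.
gcd(57, 30) = 3
Since 3 divides 3, solutions exist.

Step 2: Apply extended Euclidean algorithm to find gcd.
We find integers such that 57*x0 + 30*y0 = 3

Step 3: Scale the particular solution.
Multiply by 3/3 = 1:
i = -1, j = 2

Step 4: Verify.
57*(-1) + 30*(2) = 3 = 3 ✓

i = -1, j = 2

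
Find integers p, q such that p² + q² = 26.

We need to find integers p, q > 0 such that p² + q² = 26.
Trying p = 1: q² = 26 - 1² = 26 - 1 = 25
q = 5
Check: 1² + 5² = 1 + 25 = 26 ✓

26 = 1² + 5²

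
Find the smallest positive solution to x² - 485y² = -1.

We need x² = 485y² - 1. Try successive y:
y = 1: x² = 485·1² - 1 = 484 = 22² ✓
Check: 22² - 485·1² = 484 - 485 = -1 ✓

x = 22, y = 1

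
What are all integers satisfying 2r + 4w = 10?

Step 1: Compute gcd(2, 4) = 2.
Since 2 divides 10, solutions exist.

Step 2: Find a particular solution using extended Euclidean algorithm.
We get r₀ = 5, w₀ = 0.
Check: 2*5 + 4*0 = 10 = 10 ✓

Step 3: Write the general solution.
r = 5 + (4/2)t = 5 + 2t
w = 0 - (2/2)t = 0 - 1t
for any integer t.

r = 5 + 2t, w = 0 - 1t for integer t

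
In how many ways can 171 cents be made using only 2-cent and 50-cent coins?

We need non-negative integers (x, y) with 2x + 50y = 171.
For each x from 0 to 85, check if (171 - 2x) is a non-negative multiple of 50.
Solutions (x, y): none
Count: 0

0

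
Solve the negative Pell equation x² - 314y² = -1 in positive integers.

We need x² = 314y² - 1. Try successive y:
y = 1: x² = 314·1² - 1 = 313, not a perfect square
y = 2: x² = 314·2² - 1 = 1255, not a perfect square
y = 3: x² = 314·3² - 1 = 2825, not a perfect square
...
y = 25: x² = 314·25² - 1 = 196249 = 443² ✓
Check: 443² - 314·25² = 196249 - 196250 = -1 ✓

x = 443, y = 25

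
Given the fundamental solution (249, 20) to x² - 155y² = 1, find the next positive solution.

Solutions to x² - Dy² = 1 are generated by powers of (x₀ + y₀√D).
The next solution satisfies x₁ + y₁√155 = (x₀ + y₀√155)², giving:
x₁ = x₀² + 155y₀² = 249² + 155·20² = 62001 + 62000 = 124001
y₁ = 2x₀y₀ = 2·249·20 = 9960

Verify: 124001² - 155·9960² = 15376248001 - 15376248000 = 1 ✓

x = 124001, y = 9960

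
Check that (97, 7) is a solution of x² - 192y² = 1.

Compute x² = 97² = 9409
Compute 192y² = 192·7² = 192·49 = 9408
x² - 192y² = 9409 - 9408 = 1
Since this equals 1, (97, 7) is a solution.

Yes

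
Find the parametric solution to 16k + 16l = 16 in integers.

Step 1: Compute gcd(16, 16) = 16.
Since 16 divides 16, solutions exist.

Step 2: Find a particular solution using extended Euclidean algorithm.
We get k₀ = 0, l₀ = 1.
Check: 16*0 + 16*1 = 16 = 16 ✓

Step 3: Write the general solution.
k = 0 + (16/16)t = 0 + 1t
l = 1 - (16/16)t = 1 - 1t
for any integer t.

k = 0 + 1t, l = 1 - 1t for integer t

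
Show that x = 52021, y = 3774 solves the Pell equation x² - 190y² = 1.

Compute x² = 52021² = 2706184441
Compute 190y² = 190·3774² = 190·14243076 = 2706184440
x² - 190y² = 2706184441 - 2706184440 = 1
Since this equals 1, (52021, 3774) is a solution.

Yes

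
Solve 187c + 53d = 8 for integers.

Step 1: Check solvability.
gcd(187, 53) = 1
Since 1 divides 8, solutions exist.

Step 2: Apply extended Euclidean algorithm to find gcd.
We find integers such that 187*x0 + 53*y0 = 1

Step 3: Scale the particular solution.
Multiply by 8/1 = 8:
c = -136, d = 480

Step 4: Verify.
187*(-136) + 53*(480) = 8 = 8 ✓

c = -136, d = 480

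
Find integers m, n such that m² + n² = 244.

We need to find integers m, n > 0 such that m² + n² = 244.
Trying m = 10: n² = 244 - 10² = 244 - 100 = 144
n = 12
Check: 10² + 12² = 100 + 144 = 244 ✓

244 = 10² + 12²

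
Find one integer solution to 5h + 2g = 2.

Step 1: Check solvability.
gcd(5, 2) = 1
Since 1 divides 2, solutions exist.

Step 2: Apply extended Euclidean algorithm to find gcd.
We find integers such that 5*x0 + 2*y0 = 1

Step 3: Scale the particular solution.
Multiply by 2/1 = 2:
h = 2, g = -4

Step 4: Verify.
5*(2) + 2*(-4) = 2 = 2 ✓

h = 2, g = -4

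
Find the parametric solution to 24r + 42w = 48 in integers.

Step 1: Compute gcd(24, 42) = 6.
Since 6 divides 48, solutions exist.

Step 2: Find a particular solution using extended Euclidean algorithm.
We get r₀ = 16, w₀ = -8.
Check: 24*16 + 42*-8 = 48 = 48 ✓

Step 3: Write the general solution.
r = 16 + (42/6)t = 16 + 7t
w = -8 - (24/6)t = -8 - 4t
for any integer t.

r = 16 + 7t, w = -8 - 4t for integer t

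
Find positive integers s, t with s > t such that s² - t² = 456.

Factor: s² - t² = (s+t)(s-t) = 456.
We need two factors of 456 with the same parity.
Use s+t = 228 and s-t = 2 (product 228·2 = 456).
Adding: 2s = 230, so s = 115.
Subtracting: 2t = 226, so t = 113.
Check: 115² - 113² = 13225 - 12769 = 456 ✓

s = 115, t = 113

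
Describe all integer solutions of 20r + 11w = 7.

Step 1: Compute gcd(20, 11) = 1.
Since 1 divides 7, solutions exist.

Step 2: Find a particular solution using extended Euclidean algorithm.
We get r₀ = 35, w₀ = -63.
Check: 20*35 + 11*-63 = 7 = 7 ✓

Step 3: Write the general solution.
r = 35 + (11/1)t = 35 + 11t
w = -63 - (20/1)t = -63 - 20t
for any integer t.

r = 35 + 11t, w = -63 - 20t for integer t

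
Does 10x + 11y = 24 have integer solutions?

Step 1: Compute gcd(10, 11).
gcd(10, 11) = 1

Step 2: Check divisibility.
Does 1 divide 24? 24 = 1 x 24, so yes.

By the theorem on linear Diophantine equations, 10x + 11y = 24 has integer solutions if and only if gcd(10, 11) divides 24. Since 1 | 24, solutions exist.

Yes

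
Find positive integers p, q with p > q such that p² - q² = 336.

Factor: p² - q² = (p+q)(p-q) = 336.
We need two factors of 336 with the same parity.
Use p+q = 168 and p-q = 2 (product 168·2 = 336).
Adding: 2p = 170, so p = 85.
Subtracting: 2q = 166, so q = 83.
Check: 85² - 83² = 7225 - 6889 = 336 ✓

p = 85, q = 83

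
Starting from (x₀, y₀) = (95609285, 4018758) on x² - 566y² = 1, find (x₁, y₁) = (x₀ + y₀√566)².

Solutions to x² - Dy² = 1 are generated by powers of (x₀ + y₀√D).
The next solution satisfies x₁ + y₁√566 = (x₀ + y₀√566)², giving:
x₁ = x₀² + 566y₀² = 95609285² + 566·4018758² = 9141135378211225 + 9141135378211224 = 18282270756422449
y₁ = 2x₀y₀ = 2·95609285·4018758 = 768461157936060

Verify: 18282270756422449² - 566·768461157936060² = 334241424011139465533381351157601 - 334241424011139465533381351157600 = 1 ✓

x = 18282270756422449, y = 768461157936060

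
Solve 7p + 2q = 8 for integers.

Step 1: Check solvability.
gcd(7, 2) = 1
Since 1 divides 8, solutions exist.

Step 2: Apply extended Euclidean algorithm to find gcd.
We find integers such that 7*x0 + 2*y0 = 1

Step 3: Scale the particular solution.
Multiply by 8/1 = 8:
p = 8, q = -24

Step 4: Verify.
7*(8) + 2*(-24) = 8 = 8 ✓

p = 8, q = -24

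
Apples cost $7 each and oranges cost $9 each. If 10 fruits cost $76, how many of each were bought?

Let a = apples, o = oranges.
a + o = 10
7a + 9o = 76
Substitute o = 10 - a:
7a + 9(10 - a) = 76
(7 - 9)a = 76 - 90
-2a = -14
a = 7, o = 10 - 7 = 3

Apples: 7, Oranges: 3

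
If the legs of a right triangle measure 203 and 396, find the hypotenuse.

c² = a² + b² = 203² + 396² = 41209 + 156816 = 198025
c = 445

445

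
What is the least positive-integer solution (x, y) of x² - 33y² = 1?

We seek the smallest positive integers (x, y) with x² - 33y² = 1, i.e., x² = 33y² + 1.
Try successive y values:
y = 1: x² = 33·1² + 1 = 34, not a perfect square
y = 2: x² = 33·2² + 1 = 133, not a perfect square
y = 3: x² = 33·3² + 1 = 298, not a perfect square
... continuing the search (or via continued fractions) ...
y = 4: x² = 33·4² + 1 = 529, x = 23 ✓

Verify: 23² - 33·4² = 529 - 528 = 1 ✓

x = 23, y = 4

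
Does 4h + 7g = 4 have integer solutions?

Step 1: Compute gcd(4, 7).
gcd(4, 7) = 1

Step 2: Check divisibility.
Does 1 divide 4? 4 = 1 x 4, so yes.

By the theorem on linear Diophantine equations, 4h + 7g = 4 has integer solutions if and only if gcd(4, 7) divides 4. Since 1 | 4, solutions exist.

Yes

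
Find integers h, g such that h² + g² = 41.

We need to find integers h, g > 0 such that h² + g² = 41.
Trying h = 4: g² = 41 - 4² = 41 - 16 = 25
g = 5
Check: 4² + 5² = 16 + 25 = 41 ✓

41 = 4² + 5²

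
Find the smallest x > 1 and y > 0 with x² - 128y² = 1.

We seek the smallest positive integers (x, y) with x² - 128y² = 1, i.e., x² = 128y² + 1.
Try successive y values:
y = 1: x² = 128·1² + 1 = 129, not a perfect square
y = 2: x² = 128·2² + 1 = 513, not a perfect square
y = 3: x² = 128·3² + 1 = 1153, not a perfect square
... continuing the search (or via continued fractions) ...
y = 51: x² = 128·51² + 1 = 332929, x = 577 ✓

Verify: 577² - 128·51² = 332929 - 332928 = 1 ✓

x = 577, y = 51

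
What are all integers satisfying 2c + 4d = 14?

Step 1: Compute gcd(2, 4) = 2.
Since 2 divides 14, solutions exist.

Step 2: Find a particular solution using extended Euclidean algorithm.
We get c₀ = 7, d₀ = 0.
Check: 2*7 + 4*0 = 14 = 14 ✓

Step 3: Write the general solution.
c = 7 + (4/2)t = 7 + 2t
d = 0 - (2/2)t = 0 - 1t
for any integer t.

c = 7 + 2t, d = 0 - 1t for integer t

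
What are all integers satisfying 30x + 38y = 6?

Step 1: Compute gcd(30, 38) = 2.
Since 2 divides 6, solutions exist.

Step 2: Find a particular solution using extended Euclidean algorithm.
We get x₀ = -15, y₀ = 12.
Check: 30*-15 + 38*12 = 6 = 6 ✓

Step 3: Write the general solution.
x = -15 + (38/2)t = -15 + 19t
y = 12 - (30/2)t = 12 - 15t
for any integer t.

x = -15 + 19t, y = 12 - 15t for integer t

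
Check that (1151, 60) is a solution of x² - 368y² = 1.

Compute x² = 1151² = 1324801
Compute 368y² = 368·60² = 368·3600 = 1324800
x² - 368y² = 1324801 - 1324800 = 1
Since this equals 1, (1151, 60) is a solution.

Yes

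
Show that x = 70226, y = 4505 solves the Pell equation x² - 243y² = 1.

Compute x² = 70226² = 4931691076
Compute 243y² = 243·4505² = 243·20295025 = 4931691075
x² - 243y² = 4931691076 - 4931691075 = 1
Since this equals 1, (70226, 4505) is a solution.

Yes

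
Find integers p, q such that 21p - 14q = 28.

Step 1: Check solvability.
gcd(21, 14) = 7
Since 7 divides 28, solutions exist.

Step 2: Apply extended Euclidean algorithm to find gcd.
We find integers such that 21*x0 + 14*y0 = 7

Step 3: Scale the particular solution.
Multiply by 28/7 = 4:
p = 4, q = 4

Step 4: Verify.
21*(4) - 14*(4) = 28 = 28 ✓

p = 4, q = 4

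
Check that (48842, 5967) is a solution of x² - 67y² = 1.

Compute x² = 48842² = 2385540964
Compute 67y² = 67·5967² = 67·35605089 = 2385540963
x² - 67y² = 2385540964 - 2385540963 = 1
Since this equals 1, (48842, 5967) is a solution.

Yes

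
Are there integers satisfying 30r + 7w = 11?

Step 1: Compute gcd(30, 7).
gcd(30, 7) = 1

Step 2: Check divisibility.
Does 1 divide 11? 11 = 1 x 11, so yes.

By the theorem on linear Diophantine equations, 30r + 7w = 11 has integer solutions if and only if gcd(30, 7) divides 11. Since 1 | 11, solutions exist.

Yes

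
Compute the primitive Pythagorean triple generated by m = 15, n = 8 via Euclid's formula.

a = m² - n² = 225 - 64 = 161
b = 2mn = 2·15·8 = 240
c = m² + n² = 225 + 64 = 289
Verify: 161² + 240² = 25921 + 57600 = 83521 = 289² ✓

(161, 240, 289)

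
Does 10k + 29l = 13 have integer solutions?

Step 1: Compute gcd(10, 29).
gcd(10, 29) = 1

Step 2: Check divisibility.
Does 1 divide 13? 13 = 1 x 13, so yes.

By the theorem on linear Diophantine equations, 10k + 29l = 13 has integer solutions if and only if gcd(10, 29) divides 13. Since 1 | 13, solutions exist.

Yes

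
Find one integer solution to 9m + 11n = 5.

Step 1: Check solvability.
gcd(9, 11) = 1
Since 1 divides 5, solutions exist.

Step 2: Apply extended Euclidean algorithm to find gcd.
We find integers such that 9*x0 + 11*y0 = 1

Step 3: Scale the particular solution.
Multiply by 5/1 = 5:
m = 25, n = -20

Step 4: Verify.
9*(25) + 11*(-20) = 5 = 5 ✓

m = 25, n = -20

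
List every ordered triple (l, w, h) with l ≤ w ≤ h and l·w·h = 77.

Iterate l from 1 to ⌊77^(1/3)⌋. For each l dividing 77, iterate w ≥ l with w dividing 77/l, and set h = 77/(l·w).
Triples found (2): (1×1×77), (1×7×11)

(1×1×77), (1×7×11)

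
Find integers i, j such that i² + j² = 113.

We need to find integers i, j > 0 such that i² + j² = 113.
Trying i = 7: j² = 113 - 7² = 113 - 49 = 64
j = 8
Check: 7² + 8² = 49 + 64 = 113 ✓

113 = 7² + 8²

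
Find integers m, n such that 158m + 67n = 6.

Step 1: Check solvability.
gcd(158, 67) = 1
Since 1 divides 6, solutions exist.

Step 2: Apply extended Euclidean algorithm to find gcd.
We find integers such that 158*x0 + 67*y0 = 1

Step 3: Scale the particular solution.
Multiply by 6/1 = 6:
m = 84, n = -198

Step 4: Verify.
158*(84) + 67*(-198) = 6 = 6 ✓

m = 84, n = -198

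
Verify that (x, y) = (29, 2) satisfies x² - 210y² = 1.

Compute x² = 29² = 841
Compute 210y² = 210·2² = 210·4 = 840
x² - 210y² = 841 - 840 = 1
Since this equals 1, (29, 2) is a solution.

Yes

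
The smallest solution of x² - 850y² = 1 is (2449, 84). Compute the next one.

Solutions to x² - Dy² = 1 are generated by powers of (x₀ + y₀√D).
The next solution satisfies x₁ + y₁√850 = (x₀ + y₀√850)², giving:
x₁ = x₀² + 850y₀² = 2449² + 850·84² = 5997601 + 5997600 = 11995201
y₁ = 2x₀y₀ = 2·2449·84 = 411432

Verify: 11995201² - 850·411432² = 143884847030401 - 143884847030400 = 1 ✓

x = 11995201, y = 411432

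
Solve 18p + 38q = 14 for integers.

Step 1: Check solvability.
gcd(18, 38) = 2
Since 2 divides 14, solutions exist.

Step 2: Apply extended Euclidean algorithm to find gcd.
We find integers such that 18*x0 + 38*y0 = 2

Step 3: Scale the particular solution.
Multiply by 14/2 = 7:
p = -14, q = 7

Step 4: Verify.
18*(-14) + 38*(7) = 14 = 14 ✓

p = -14, q = 7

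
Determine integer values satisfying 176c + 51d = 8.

Step 1: Check solvability.
gcd(176, 51) = 1
Since 1 divides 8, solutions exist.

Step 2: Apply extended Euclidean algorithm to find gcd.
We find integers such that 176*x0 + 51*y0 = 1

Step 3: Scale the particular solution.
Multiply by 8/1 = 8:
c = 160, d = -552

Step 4: Verify.
176*(160) + 51*(-552) = 8 = 8 ✓

c = 160, d = -552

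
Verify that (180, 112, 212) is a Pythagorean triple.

Compute a² + b² = 180² + 112² = 32400 + 12544 = 44944
Compute c² = 212² = 44944
Since 44944 = 44944, confirmed.

Yes, it is a Pythagorean triple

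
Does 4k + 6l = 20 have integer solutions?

Step 1: Compute gcd(4, 6).
gcd(4, 6) = 2

Step 2: Check divisibility.
Does 2 divide 20? 20 = 2 x 10, so yes.

By the theorem on linear Diophantine equations, 4k + 6l = 20 has integer solutions if and only if gcd(4, 6) divides 20. Since 2 | 20, solutions exist.

Yes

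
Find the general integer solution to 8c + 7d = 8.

Step 1: Compute gcd(8, 7) = 1.
Since 1 divides 8, solutions exist.

Step 2: Find a particular solution using extended Euclidean algorithm.
We get c₀ = 8, d₀ = -8.
Check: 8*8 + 7*-8 = 8 = 8 ✓

Step 3: Write the general solution.
c = 8 + (7/1)t = 8 + 7t
d = -8 - (8/1)t = -8 - 8t
for any integer t.

c = 8 + 7t, d = -8 - 8t for integer t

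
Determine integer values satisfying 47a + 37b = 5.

Step 1: Check solvability.
gcd(47, 37) = 1
Since 1 divides 5, solutions exist.

Step 2: Apply extended Euclidean algorithm to find gcd.
We find integers such that 47*x0 + 37*y0 = 1

Step 3: Scale the particular solution.
Multiply by 5/1 = 5:
a = -55, b = 70

Step 4: Verify.
47*(-55) + 37*(70) = 5 = 5 ✓

a = -55, b = 70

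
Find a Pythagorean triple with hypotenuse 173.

We need a² + b² = 173² = 29929.
Trying: 165² + 52² = 27225 + 2704 = 29929 ✓

(165, 52, 173)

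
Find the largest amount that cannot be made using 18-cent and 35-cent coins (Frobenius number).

For two coprime denominations a and b, the Frobenius number (largest value not representable as a non-negative combination) is ab - a - b.
Here gcd(18, 35) = 1, so they are coprime.
F(18, 35) = 18·35 - 18 - 35 = 630 - 53 = 577

577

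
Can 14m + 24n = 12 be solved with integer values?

Step 1: Compute gcd(14, 24).
gcd(14, 24) = 2

Step 2: Check divisibility.
Does 2 divide 12? 12 = 2 x 6, so yes.

By the theorem on linear Diophantine equations, 14m + 24n = 12 has integer solutions if and only if gcd(14, 24) divides 12. Since 2 | 12, solutions exist.

Yes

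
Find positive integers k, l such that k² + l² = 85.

Search for k with 85 - k² a perfect square.
k = 2: 85 - 2² = 85 - 4 = 81 = 9² ✓
So k = 2, l = 9.

k = 2, l = 9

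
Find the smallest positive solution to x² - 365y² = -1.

We need x² = 365y² - 1. Try successive y:
y = 1: x² = 365·1² - 1 = 364, not a perfect square
y = 2: x² = 365·2² - 1 = 1459, not a perfect square
y = 3: x² = 365·3² - 1 = 3284, not a perfect square
...
y = 181: x² = 365·181² - 1 = 11957764 = 3458² ✓
Check: 3458² - 365·181² = 11957764 - 11957765 = -1 ✓

x = 3458, y = 181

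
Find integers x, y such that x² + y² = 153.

We need to find integers x, y > 0 such that x² + y² = 153.
Trying x = 3: y² = 153 - 3² = 153 - 9 = 144
y = 12
Check: 3² + 12² = 9 + 144 = 153 ✓

153 = 3² + 12²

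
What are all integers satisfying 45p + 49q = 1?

Step 1: Compute gcd(45, 49) = 1.
Since 1 divides 1, solutions exist.

Step 2: Find a particular solution using extended Euclidean algorithm.
We get p₀ = 12, q₀ = -11.
Check: 45*12 + 49*-11 = 1 = 1 ✓

Step 3: Write the general solution.
p = 12 + (49/1)t = 12 + 49t
q = -11 - (45/1)t = -11 - 45t
for any integer t.

p = 12 + 49t, q = -11 - 45t for integer t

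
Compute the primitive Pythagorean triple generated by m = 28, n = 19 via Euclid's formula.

a = m² - n² = 784 - 361 = 423
b = 2mn = 2·28·19 = 1064
c = m² + n² = 784 + 361 = 1145
Verify: 423² + 1064² = 178929 + 1132096 = 1311025 = 1145² ✓

(423, 1064, 1145)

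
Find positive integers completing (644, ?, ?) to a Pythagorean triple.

We need the other leg and hypotenuse such that 644² + x² = c².
Take x = 333, c = 725: 644² + 333² = 414736 + 110889 = 525625 = 725² ✓
Triple: (333, 644, 725)

(333, 644, 725)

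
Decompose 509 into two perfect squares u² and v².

We need to find integers u, v > 0 such that u² + v² = 509.
Trying u = 5: v² = 509 - 5² = 509 - 25 = 484
v = 22
Check: 5² + 22² = 25 + 484 = 509 ✓

509 = 5² + 22²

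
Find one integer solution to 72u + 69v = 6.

Step 1: Check solvability.
gcd(72, 69) = 3
Since 3 divides 6, solutions exist.

Step 2: Apply extended Euclidean algorithm to find gcd.
We find integers such that 72*x0 + 69*y0 = 3

Step 3: Scale the particular solution.
Multiply by 6/3 = 2:
u = 2, v = -2

Step 4: Verify.
72*(2) + 69*(-2) = 6 = 6 ✓

u = 2, v = -2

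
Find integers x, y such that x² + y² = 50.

We need to find integers x, y > 0 such that x² + y² = 50.
Trying x = 1: y² = 50 - 1² = 50 - 1 = 49
y = 7
Check: 1² + 7² = 1 + 49 = 50 ✓

50 = 1² + 7²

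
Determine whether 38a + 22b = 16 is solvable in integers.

Step 1: Compute gcd(38, 22).
gcd(38, 22) = 2

Step 2: Check divisibility.
Does 2 divide 16? 16 = 2 x 8, so yes.

By the theorem on linear Diophantine equations, 38a + 22b = 16 has integer solutions if and only if gcd(38, 22) divides 16. Since 2 | 16, solutions exist.

Yes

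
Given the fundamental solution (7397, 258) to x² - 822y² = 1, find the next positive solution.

Solutions to x² - Dy² = 1 are generated by powers of (x₀ + y₀√D).
The next solution satisfies x₁ + y₁√822 = (x₀ + y₀√822)², giving:
x₁ = x₀² + 822y₀² = 7397² + 822·258² = 54715609 + 54715608 = 109431217
y₁ = 2x₀y₀ = 2·7397·258 = 3816852

Verify: 109431217² - 822·3816852² = 11975191254101089 - 11975191254101088 = 1 ✓

x = 109431217, y = 3816852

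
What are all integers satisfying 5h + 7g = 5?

Step 1: Compute gcd(5, 7) = 1.
Since 1 divides 5, solutions exist.

Step 2: Find a particular solution using extended Euclidean algorithm.
We get h₀ = 15, g₀ = -10.
Check: 5*15 + 7*-10 = 5 = 5 ✓

Step 3: Write the general solution.
h = 15 + (7/1)t = 15 + 7t
g = -10 - (5/1)t = -10 - 5t
for any integer t.

h = 15 + 7t, g = -10 - 5t for integer t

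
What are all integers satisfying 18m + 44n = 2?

Step 1: Compute gcd(18, 44) = 2.
Since 2 divides 2, solutions exist.

Step 2: Find a particular solution using extended Euclidean algorithm.
We get m₀ = 5, n₀ = -2.
Check: 18*5 + 44*-2 = 2 = 2 ✓

Step 3: Write the general solution.
m = 5 + (44/2)t = 5 + 22t
n = -2 - (18/2)t = -2 - 9t
for any integer t.

m = 5 + 22t, n = -2 - 9t for integer t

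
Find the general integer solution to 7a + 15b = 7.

Step 1: Compute gcd(7, 15) = 1.
Since 1 divides 7, solutions exist.

Step 2: Find a particular solution using extended Euclidean algorithm.
We get a₀ = -14, b₀ = 7.
Check: 7*-14 + 15*7 = 7 = 7 ✓

Step 3: Write the general solution.
a = -14 + (15/1)t = -14 + 15t
b = 7 - (7/1)t = 7 - 7t
for any integer t.

a = -14 + 15t, b = 7 - 7t for integer t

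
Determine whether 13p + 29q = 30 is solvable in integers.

Step 1: Compute gcd(13, 29).
gcd(13, 29) = 1

Step 2: Check divisibility.
Does 1 divide 30? 30 = 1 x 30, so yes.

By the theorem on linear Diophantine equations, 13p + 29q = 30 has integer solutions if and only if gcd(13, 29) divides 30. Since 1 | 30, solutions exist.

Yes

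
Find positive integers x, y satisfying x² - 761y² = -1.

We need x² = 761y² - 1. Try successive y:
y = 1: x² = 761·1² - 1 = 760, not a perfect square
y = 2: x² = 761·2² - 1 = 3043, not a perfect square
y = 3: x² = 761·3² - 1 = 6848, not a perfect square
...
y = 29: x² = 761·29² - 1 = 640000 = 800² ✓
Check: 800² - 761·29² = 640000 - 640001 = -1 ✓

x = 800, y = 29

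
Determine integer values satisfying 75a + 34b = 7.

Step 1: Check solvability.
gcd(75, 34) = 1
Since 1 divides 7, solutions exist.

Step 2: Apply extended Euclidean algorithm to find gcd.
We find integers such that 75*x0 + 34*y0 = 1

Step 3: Scale the particular solution.
Multiply by 7/1 = 7:
a = 35, b = -77

Step 4: Verify.
75*(35) + 34*(-77) = 7 = 7 ✓

a = 35, b = -77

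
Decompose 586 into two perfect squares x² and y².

We need to find integers x, y > 0 such that x² + y² = 586.
Trying x = 15: y² = 586 - 15² = 586 - 225 = 361
y = 19
Check: 15² + 19² = 225 + 361 = 586 ✓

586 = 15² + 19²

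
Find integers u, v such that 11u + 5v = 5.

Step 1: Check solvability.
gcd(11, 5) = 1
Since 1 divides 5, solutions exist.

Step 2: Apply extended Euclidean algorithm to find gcd.
We find integers such that 11*x0 + 5*y0 = 1

Step 3: Scale the particular solution.
Multiply by 5/1 = 5:
u = 5, v = -10

Step 4: Verify.
11*(5) + 5*(-10) = 5 = 5 ✓

u = 5, v = -10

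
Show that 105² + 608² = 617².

Compute a² + b²:
105² + 608² = 11025 + 369664 = 380689
Compute c²:
617² = 380689
Since 380689 = 380689, it is a Pythagorean triple.

Yes, it is a Pythagorean triple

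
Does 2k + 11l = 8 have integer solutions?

Step 1: Compute gcd(2, 11).
gcd(2, 11) = 1

Step 2: Check divisibility.
Does 1 divide 8? 8 = 1 x 8, so yes.

By the theorem on linear Diophantine equations, 2k + 11l = 8 has integer solutions if and only if gcd(2, 11) divides 8. Since 1 | 8, solutions exist.

Yes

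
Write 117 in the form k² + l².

We need to find integers k, l > 0 such that k² + l² = 117.
Trying k = 6: l² = 117 - 6² = 117 - 36 = 81
l = 9
Check: 6² + 9² = 36 + 81 = 117 ✓

117 = 6² + 9²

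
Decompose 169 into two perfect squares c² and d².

We need to find integers c, d > 0 such that c² + d² = 169.
Trying c = 5: d² = 169 - 5² = 169 - 25 = 144
d = 12
Check: 5² + 12² = 25 + 144 = 169 ✓

169 = 5² + 12²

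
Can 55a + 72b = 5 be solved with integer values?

Step 1: Compute gcd(55, 72).
gcd(55, 72) = 1

Step 2: Check divisibility.
Does 1 divide 5? 5 = 1 x 5, so yes.

By the theorem on linear Diophantine equations, 55a + 72b = 5 has integer solutions if and only if gcd(55, 72) divides 5. Since 1 | 5, solutions exist.

Yes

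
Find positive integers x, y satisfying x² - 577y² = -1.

We need x² = 577y² - 1. Try successive y:
y = 1: x² = 577·1² - 1 = 576 = 24² ✓
Check: 24² - 577·1² = 576 - 577 = -1 ✓

x = 24, y = 1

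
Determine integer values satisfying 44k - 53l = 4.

Step 1: Check solvability.
gcd(44, 53) = 1
Since 1 divides 4, solutions exist.

Step 2: Apply extended Euclidean algorithm to find gcd.
We find integers such that 44*x0 + 53*y0 = 1

Step 3: Scale the particular solution.
Multiply by 4/1 = 4:
k = -24, l = -20

Step 4: Verify.
44*(-24) - 53*(-20) = 4 = 4 ✓

k = -24, l = -20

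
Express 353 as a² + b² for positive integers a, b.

We need to find integers a, b > 0 such that a² + b² = 353.
Trying a = 8: b² = 353 - 8² = 353 - 64 = 289
b = 17
Check: 8² + 17² = 64 + 289 = 353 ✓

353 = 8² + 17²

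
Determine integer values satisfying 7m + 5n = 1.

Step 1: Check solvability.
gcd(7, 5) = 1
Since 1 divides 1, solutions exist.

Step 2: Apply extended Euclidean algorithm to find gcd.
We find integers such that 7*x0 + 5*y0 = 1

Step 3: Scale the particular solution.
Multiply by 1/1 = 1:
m = -2, n = 3

Step 4: Verify.
7*(-2) + 5*(3) = 1 = 1 ✓

m = -2, n = 3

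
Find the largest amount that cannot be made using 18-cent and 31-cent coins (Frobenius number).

For two coprime denominations a and b, the Frobenius number (largest value not representable as a non-negative combination) is ab - a - b.
Here gcd(18, 31) = 1, so they are coprime.
F(18, 31) = 18·31 - 18 - 31 = 558 - 49 = 509

509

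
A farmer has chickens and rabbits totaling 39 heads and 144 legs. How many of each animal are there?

Let c = chickens, r = rabbits.
Heads: c + r = 39
Legs: 2c + 4r = 144
From the first equation, c = 39 - r. Substitute:
2(39 - r) + 4r = 144
78 + 2r = 144
r = (144 - 78)/2 = 33
c = 39 - 33 = 6

Chickens: 6, Rabbits: 33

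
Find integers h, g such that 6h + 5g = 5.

Step 1: Check solvability.
gcd(6, 5) = 1
Since 1 divides 5, solutions exist.

Step 2: Apply extended Euclidean algorithm to find gcd.
We find integers such that 6*x0 + 5*y0 = 1

Step 3: Scale the particular solution.
Multiply by 5/1 = 5:
h = 5, g = -5

Step 4: Verify.
6*(5) + 5*(-5) = 5 = 5 ✓

h = 5, g = -5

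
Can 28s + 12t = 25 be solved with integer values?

Step 1: Compute gcd(28, 12).
gcd(28, 12) = 4

Step 2: Check divisibility.
Does 4 divide 25? 25 = 4 x 6 + 1, so no.

By the theorem on linear Diophantine equations, 28s + 12t = 25 has integer solutions if and only if gcd(28, 12) divides 25. Since 4 does not divide 25, no solutions exist.

No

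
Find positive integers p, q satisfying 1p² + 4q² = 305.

Try small values of p and check whether (305 - 1p²)/4 is a perfect square.
p = 7: 1·7² = 49, so 4q² = 305 - 49 = 256, giving q² = 64, q = 8.
Check: 1·7² + 4·8² = 49 + 256 = 305 ✓

p = 7, q = 8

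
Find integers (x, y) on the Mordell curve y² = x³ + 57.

Try small integer x values and check whether x³ + 57 is a perfect square.
x = -2: x³ + 57 = -2³ + 57 = -8 + 57 = 49
Is 49 a perfect square? 7² = 49 ✓
So (x, y) = (-2, 7) is a solution.

x = -2, y = 7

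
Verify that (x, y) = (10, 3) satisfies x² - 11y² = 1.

Compute x² = 10² = 100
Compute 11y² = 11·3² = 11·9 = 99
x² - 11y² = 100 - 99 = 1
Since this equals 1, (10, 3) is a solution.

Yes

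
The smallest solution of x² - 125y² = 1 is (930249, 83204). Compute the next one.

Solutions to x² - Dy² = 1 are generated by powers of (x₀ + y₀√D).
The next solution satisfies x₁ + y₁√125 = (x₀ + y₀√125)², giving:
x₁ = x₀² + 125y₀² = 930249² + 125·83204² = 865363202001 + 865363202000 = 1730726404001
y₁ = 2x₀y₀ = 2·930249·83204 = 154800875592

Verify: 1730726404001² - 125·154800875592² = 2995413885506232668808001 - 2995413885506232668808000 = 1 ✓

x = 1730726404001, y = 154800875592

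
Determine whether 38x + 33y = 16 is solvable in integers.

Step 1: Compute gcd(38, 33).
gcd(38, 33) = 1

Step 2: Check divisibility.
Does 1 divide 16? 16 = 1 x 16, so yes.

By the theorem on linear Diophantine equations, 38x + 33y = 16 has integer solutions if and only if gcd(38, 33) divides 16. Since 1 | 16, solutions exist.

Yes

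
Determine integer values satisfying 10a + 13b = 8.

Step 1: Check solvability.
gcd(10, 13) = 1
Since 1 divides 8, solutions exist.

Step 2: Apply extended Euclidean algorithm to find gcd.
We find integers such that 10*x0 + 13*y0 = 1

Step 3: Scale the particular solution.
Multiply by 8/1 = 8:
a = 32, b = -24

Step 4: Verify.
10*(32) + 13*(-24) = 8 = 8 ✓

a = 32, b = -24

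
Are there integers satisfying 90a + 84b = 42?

Step 1: Compute gcd(90, 84).
gcd(90, 84) = 6

Step 2: Check divisibility.
Does 6 divide 42? 42 = 6 x 7, so yes.

By the theorem on linear Diophantine equations, 90a + 84b = 42 has integer solutions if and only if gcd(90, 84) divides 42. Since 6 | 42, solutions exist.

Yes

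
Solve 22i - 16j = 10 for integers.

Step 1: Check solvability.
gcd(22, 16) = 2
Since 2 divides 10, solutions exist.

Step 2: Apply extended Euclidean algorithm to find gcd.
We find integers such that 22*x0 + 16*y0 = 2

Step 3: Scale the particular solution.
Multiply by 10/2 = 5:
i = 15, j = 20

Step 4: Verify.
22*(15) - 16*(20) = 10 = 10 ✓

i = 15, j = 20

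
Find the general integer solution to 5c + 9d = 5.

Step 1: Compute gcd(5, 9) = 1.
Since 1 divides 5, solutions exist.

Step 2: Find a particular solution using extended Euclidean algorithm.
We get c₀ = 10, d₀ = -5.
Check: 5*10 + 9*-5 = 5 = 5 ✓

Step 3: Write the general solution.
c = 10 + (9/1)t = 10 + 9t
d = -5 - (5/1)t = -5 - 5t
for any integer t.

c = 10 + 9t, d = -5 - 5t for integer t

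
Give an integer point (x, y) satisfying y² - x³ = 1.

Try small integer x values and check whether x³ + 1 is a perfect square.
x = -1: x³ + 1 = -1³ + 1 = -1 + 1 = 0
Is 0 a perfect square? 0² = 0 ✓
So (x, y) = (-1, 0) is a solution.

x = -1, y = 0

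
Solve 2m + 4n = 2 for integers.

Step 1: Check solvability.
gcd(2, 4) = 2
Since 2 divides 2, solutions exist.

Step 2: Apply extended Euclidean algorithm to find gcd.
We find integers such that 2*x0 + 4*y0 = 2

Step 3: Scale the particular solution.
Multiply by 2/2 = 1:
m = 1, n = 0

Step 4: Verify.
2*(1) + 4*(0) = 2 = 2 ✓

m = 1, n = 0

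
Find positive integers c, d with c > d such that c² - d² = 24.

Factor: c² - d² = (c+d)(c-d) = 24.
We need two factors of 24 with the same parity.
Use c+d = 12 and c-d = 2 (product 12·2 = 24).
Adding: 2c = 14, so c = 7.
Subtracting: 2d = 10, so d = 5.
Check: 7² - 5² = 49 - 25 = 24 ✓

c = 7, d = 5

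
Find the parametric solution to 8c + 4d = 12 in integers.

Step 1: Compute gcd(8, 4) = 4.
Since 4 divides 12, solutions exist.

Step 2: Find a particular solution using extended Euclidean algorithm.
We get c₀ = 0, d₀ = 3.
Check: 8*0 + 4*3 = 12 = 12 ✓

Step 3: Write the general solution.
c = 0 + (4/4)t = 0 + 1t
d = 3 - (8/4)t = 3 - 2t
for any integer t.

c = 0 + 1t, d = 3 - 2t for integer t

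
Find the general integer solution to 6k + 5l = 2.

Step 1: Compute gcd(6, 5) = 1.
Since 1 divides 2, solutions exist.

Step 2: Find a particular solution using extended Euclidean algorithm.
We get k₀ = 2, l₀ = -2.
Check: 6*2 + 5*-2 = 2 = 2 ✓

Step 3: Write the general solution.
k = 2 + (5/1)t = 2 + 5t
l = -2 - (6/1)t = -2 - 6t
for any integer t.

k = 2 + 5t, l = -2 - 6t for integer t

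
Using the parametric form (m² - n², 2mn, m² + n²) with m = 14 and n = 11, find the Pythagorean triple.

a = m² - n² = 14² - 11² = 196 - 121 = 75
b = 2mn = 2·14·11 = 308
c = m² + n² = 196 + 121 = 317
Verify: 75² + 308² = 5625 + 94864 = 100489 = 317² ✓

(75, 308, 317)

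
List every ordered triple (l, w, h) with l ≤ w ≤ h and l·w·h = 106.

Iterate l from 1 to ⌊106^(1/3)⌋. For each l dividing 106, iterate w ≥ l with w dividing 106/l, and set h = 106/(l·w).
Triples found (2): (1×1×106), (1×2×53)

(1×1×106), (1×2×53)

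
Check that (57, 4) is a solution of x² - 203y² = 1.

Compute x² = 57² = 3249
Compute 203y² = 203·4² = 203·16 = 3248
x² - 203y² = 3249 - 3248 = 1
Since this equals 1, (57, 4) is a solution.

Yes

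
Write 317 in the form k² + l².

We need to find integers k, l > 0 such that k² + l² = 317.
Trying k = 11: l² = 317 - 11² = 317 - 121 = 196
l = 14
Check: 11² + 14² = 121 + 196 = 317 ✓

317 = 11² + 14²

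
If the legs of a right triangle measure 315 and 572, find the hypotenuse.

c² = a² + b² = 315² + 572² = 99225 + 327184 = 426409
c = 653

653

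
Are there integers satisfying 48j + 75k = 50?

Step 1: Compute gcd(48, 75).
gcd(48, 75) = 3

Step 2: Check divisibility.
Does 3 divide 50? 50 = 3 x 16 + 2, so no.

By the theorem on linear Diophantine equations, 48j + 75k = 50 has integer solutions if and only if gcd(48, 75) divides 50. Since 3 does not divide 50, no solutions exist.

No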